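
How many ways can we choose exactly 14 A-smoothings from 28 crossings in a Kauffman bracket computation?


We choose which 14 of 28 crossings get A-smoothings.
C(28, 14) = 28! / (14! * 14!)
= 40116600

40116600


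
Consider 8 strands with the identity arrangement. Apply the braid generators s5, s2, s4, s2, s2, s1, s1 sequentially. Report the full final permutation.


Starting with identity [1, 2, 3, 4, 5, 6, 7, 8].
Apply generators in sequence:
  After s5: [1, 2, 3, 4, 6, 5, 7, 8]
  After s2: [1, 3, 2, 4, 6, 5, 7, 8]
  After s4: [1, 3, 2, 6, 4, 5, 7, 8]
  After s2: [1, 2, 3, 6, 4, 5, 7, 8]
  After s2: [1, 3, 2, 6, 4, 5, 7, 8]
  After s1: [3, 1, 2, 6, 4, 5, 7, 8]
  After s1: [1, 3, 2, 6, 4, 5, 7, 8]
Final permutation: [1, 3, 2, 6, 4, 5, 7, 8]

[1, 3, 2, 6, 4, 5, 7, 8]


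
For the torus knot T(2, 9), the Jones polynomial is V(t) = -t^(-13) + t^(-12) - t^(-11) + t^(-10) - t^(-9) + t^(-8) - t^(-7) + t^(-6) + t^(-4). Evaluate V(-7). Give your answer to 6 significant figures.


Substituting t = -7 into V(t) = -t^(-13) + t^(-12) - t^(-11) + t^(-10) - t^(-9) + t^(-8) - t^(-7) + t^(-6) + t^(-4):
  (-)t^(-13) = 1.03211e-11
  (+)t^(-12) = 7.22476e-11
  (-)t^(-11) = 5.05733e-10
  (+)t^(-10) = 3.54013e-09
  (-)t^(-9) = 2.47809e-08
  (+)t^(-8) = 1.73467e-07
  (-)t^(-7) = 1.21427e-06
  (+)t^(-6) = 8.49986e-06
  (+)t^(-4) = 0.000416493
Sum = (1.03211e-11) + (7.22476e-11) + (5.05733e-10) + (3.54013e-09) + (2.47809e-08) + (1.73467e-07) + (1.21427e-06) + (8.49986e-06) + (0.000416493)
= 0.0004264096292
Rounded to 6 significant figures: 0.00042641

0.00042641


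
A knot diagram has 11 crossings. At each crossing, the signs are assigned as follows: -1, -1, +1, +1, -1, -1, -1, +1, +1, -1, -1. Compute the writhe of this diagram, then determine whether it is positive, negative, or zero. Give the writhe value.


Step 1: Count positive crossings (+1).
Positive crossings: 4
Step 2: Count negative crossings (-1).
Negative crossings: 7
Step 3: Writhe = (positive) - (negative)
w = 4 - 7 = -3
Step 4: |w| = 3, and w is negative

-3


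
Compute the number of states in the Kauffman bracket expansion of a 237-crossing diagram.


Each crossing contributes 2 choices (A-smoothing or B-smoothing).
Total states = 2^237 = 220855883097298041197912187592864814478435487109452369765200775161577472

220855883097298041197912187592864814478435487109452369765200775161577472


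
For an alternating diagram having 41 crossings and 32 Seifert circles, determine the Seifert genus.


For alternating knots, g = (c - s + 1)/2.
= (41 - 32 + 1)/2
= 10/2 = 5

5


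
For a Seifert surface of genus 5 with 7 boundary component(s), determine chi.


chi = 2 - 2g - b
= 2 - 2*5 - 7
= 2 - 10 - 7 = -15

-15


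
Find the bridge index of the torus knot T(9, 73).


The bridge number of T(p,q) is min(p,q).
min(9, 73) = 9

9


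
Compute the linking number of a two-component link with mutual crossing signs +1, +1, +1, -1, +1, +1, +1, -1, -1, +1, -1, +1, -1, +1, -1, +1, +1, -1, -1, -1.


Step 1: Count positive crossings: 11
Step 2: Count negative crossings: 9
Step 3: Sum of signs = 11 - 9 = 2
Step 4: Linking number = sum/2 = 2/2 = 1

1


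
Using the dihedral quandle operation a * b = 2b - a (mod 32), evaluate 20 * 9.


20 * 9 = 2*9 - 20 mod 32
= 18 - 20 mod 32
= -2 mod 32 = 30

30


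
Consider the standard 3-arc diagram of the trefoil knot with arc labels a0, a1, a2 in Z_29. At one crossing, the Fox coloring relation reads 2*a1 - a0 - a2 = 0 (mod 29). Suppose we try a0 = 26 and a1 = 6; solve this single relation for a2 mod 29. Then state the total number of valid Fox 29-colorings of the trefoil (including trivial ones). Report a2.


Step 1: Apply the given crossing relation 2*a1 - a0 - a2 = 0 (mod 29).
  a2 = 2*a1 - a0 mod 29
  a2 = 2*6 - 26 mod 29
  a2 = 12 - 26 mod 29
  a2 = -14 mod 29 = 15
Step 2: The trefoil has determinant 3.
  Number of Fox p-colorings (p prime) is p^2 if p = 3, else p.
  Since 29 does not divide 3, only trivial (constant) colorings exist.
  (So the trial a0 = 26, a1 = 6 with a0 != a1 does NOT extend to a valid coloring of the whole trefoil: the other two crossing relations require 3*(a1 - a0) = 0 (mod 29), which fails.)
  Total colorings = 29
Step 3: a2 = 15, total Fox 29-colorings = 29

15


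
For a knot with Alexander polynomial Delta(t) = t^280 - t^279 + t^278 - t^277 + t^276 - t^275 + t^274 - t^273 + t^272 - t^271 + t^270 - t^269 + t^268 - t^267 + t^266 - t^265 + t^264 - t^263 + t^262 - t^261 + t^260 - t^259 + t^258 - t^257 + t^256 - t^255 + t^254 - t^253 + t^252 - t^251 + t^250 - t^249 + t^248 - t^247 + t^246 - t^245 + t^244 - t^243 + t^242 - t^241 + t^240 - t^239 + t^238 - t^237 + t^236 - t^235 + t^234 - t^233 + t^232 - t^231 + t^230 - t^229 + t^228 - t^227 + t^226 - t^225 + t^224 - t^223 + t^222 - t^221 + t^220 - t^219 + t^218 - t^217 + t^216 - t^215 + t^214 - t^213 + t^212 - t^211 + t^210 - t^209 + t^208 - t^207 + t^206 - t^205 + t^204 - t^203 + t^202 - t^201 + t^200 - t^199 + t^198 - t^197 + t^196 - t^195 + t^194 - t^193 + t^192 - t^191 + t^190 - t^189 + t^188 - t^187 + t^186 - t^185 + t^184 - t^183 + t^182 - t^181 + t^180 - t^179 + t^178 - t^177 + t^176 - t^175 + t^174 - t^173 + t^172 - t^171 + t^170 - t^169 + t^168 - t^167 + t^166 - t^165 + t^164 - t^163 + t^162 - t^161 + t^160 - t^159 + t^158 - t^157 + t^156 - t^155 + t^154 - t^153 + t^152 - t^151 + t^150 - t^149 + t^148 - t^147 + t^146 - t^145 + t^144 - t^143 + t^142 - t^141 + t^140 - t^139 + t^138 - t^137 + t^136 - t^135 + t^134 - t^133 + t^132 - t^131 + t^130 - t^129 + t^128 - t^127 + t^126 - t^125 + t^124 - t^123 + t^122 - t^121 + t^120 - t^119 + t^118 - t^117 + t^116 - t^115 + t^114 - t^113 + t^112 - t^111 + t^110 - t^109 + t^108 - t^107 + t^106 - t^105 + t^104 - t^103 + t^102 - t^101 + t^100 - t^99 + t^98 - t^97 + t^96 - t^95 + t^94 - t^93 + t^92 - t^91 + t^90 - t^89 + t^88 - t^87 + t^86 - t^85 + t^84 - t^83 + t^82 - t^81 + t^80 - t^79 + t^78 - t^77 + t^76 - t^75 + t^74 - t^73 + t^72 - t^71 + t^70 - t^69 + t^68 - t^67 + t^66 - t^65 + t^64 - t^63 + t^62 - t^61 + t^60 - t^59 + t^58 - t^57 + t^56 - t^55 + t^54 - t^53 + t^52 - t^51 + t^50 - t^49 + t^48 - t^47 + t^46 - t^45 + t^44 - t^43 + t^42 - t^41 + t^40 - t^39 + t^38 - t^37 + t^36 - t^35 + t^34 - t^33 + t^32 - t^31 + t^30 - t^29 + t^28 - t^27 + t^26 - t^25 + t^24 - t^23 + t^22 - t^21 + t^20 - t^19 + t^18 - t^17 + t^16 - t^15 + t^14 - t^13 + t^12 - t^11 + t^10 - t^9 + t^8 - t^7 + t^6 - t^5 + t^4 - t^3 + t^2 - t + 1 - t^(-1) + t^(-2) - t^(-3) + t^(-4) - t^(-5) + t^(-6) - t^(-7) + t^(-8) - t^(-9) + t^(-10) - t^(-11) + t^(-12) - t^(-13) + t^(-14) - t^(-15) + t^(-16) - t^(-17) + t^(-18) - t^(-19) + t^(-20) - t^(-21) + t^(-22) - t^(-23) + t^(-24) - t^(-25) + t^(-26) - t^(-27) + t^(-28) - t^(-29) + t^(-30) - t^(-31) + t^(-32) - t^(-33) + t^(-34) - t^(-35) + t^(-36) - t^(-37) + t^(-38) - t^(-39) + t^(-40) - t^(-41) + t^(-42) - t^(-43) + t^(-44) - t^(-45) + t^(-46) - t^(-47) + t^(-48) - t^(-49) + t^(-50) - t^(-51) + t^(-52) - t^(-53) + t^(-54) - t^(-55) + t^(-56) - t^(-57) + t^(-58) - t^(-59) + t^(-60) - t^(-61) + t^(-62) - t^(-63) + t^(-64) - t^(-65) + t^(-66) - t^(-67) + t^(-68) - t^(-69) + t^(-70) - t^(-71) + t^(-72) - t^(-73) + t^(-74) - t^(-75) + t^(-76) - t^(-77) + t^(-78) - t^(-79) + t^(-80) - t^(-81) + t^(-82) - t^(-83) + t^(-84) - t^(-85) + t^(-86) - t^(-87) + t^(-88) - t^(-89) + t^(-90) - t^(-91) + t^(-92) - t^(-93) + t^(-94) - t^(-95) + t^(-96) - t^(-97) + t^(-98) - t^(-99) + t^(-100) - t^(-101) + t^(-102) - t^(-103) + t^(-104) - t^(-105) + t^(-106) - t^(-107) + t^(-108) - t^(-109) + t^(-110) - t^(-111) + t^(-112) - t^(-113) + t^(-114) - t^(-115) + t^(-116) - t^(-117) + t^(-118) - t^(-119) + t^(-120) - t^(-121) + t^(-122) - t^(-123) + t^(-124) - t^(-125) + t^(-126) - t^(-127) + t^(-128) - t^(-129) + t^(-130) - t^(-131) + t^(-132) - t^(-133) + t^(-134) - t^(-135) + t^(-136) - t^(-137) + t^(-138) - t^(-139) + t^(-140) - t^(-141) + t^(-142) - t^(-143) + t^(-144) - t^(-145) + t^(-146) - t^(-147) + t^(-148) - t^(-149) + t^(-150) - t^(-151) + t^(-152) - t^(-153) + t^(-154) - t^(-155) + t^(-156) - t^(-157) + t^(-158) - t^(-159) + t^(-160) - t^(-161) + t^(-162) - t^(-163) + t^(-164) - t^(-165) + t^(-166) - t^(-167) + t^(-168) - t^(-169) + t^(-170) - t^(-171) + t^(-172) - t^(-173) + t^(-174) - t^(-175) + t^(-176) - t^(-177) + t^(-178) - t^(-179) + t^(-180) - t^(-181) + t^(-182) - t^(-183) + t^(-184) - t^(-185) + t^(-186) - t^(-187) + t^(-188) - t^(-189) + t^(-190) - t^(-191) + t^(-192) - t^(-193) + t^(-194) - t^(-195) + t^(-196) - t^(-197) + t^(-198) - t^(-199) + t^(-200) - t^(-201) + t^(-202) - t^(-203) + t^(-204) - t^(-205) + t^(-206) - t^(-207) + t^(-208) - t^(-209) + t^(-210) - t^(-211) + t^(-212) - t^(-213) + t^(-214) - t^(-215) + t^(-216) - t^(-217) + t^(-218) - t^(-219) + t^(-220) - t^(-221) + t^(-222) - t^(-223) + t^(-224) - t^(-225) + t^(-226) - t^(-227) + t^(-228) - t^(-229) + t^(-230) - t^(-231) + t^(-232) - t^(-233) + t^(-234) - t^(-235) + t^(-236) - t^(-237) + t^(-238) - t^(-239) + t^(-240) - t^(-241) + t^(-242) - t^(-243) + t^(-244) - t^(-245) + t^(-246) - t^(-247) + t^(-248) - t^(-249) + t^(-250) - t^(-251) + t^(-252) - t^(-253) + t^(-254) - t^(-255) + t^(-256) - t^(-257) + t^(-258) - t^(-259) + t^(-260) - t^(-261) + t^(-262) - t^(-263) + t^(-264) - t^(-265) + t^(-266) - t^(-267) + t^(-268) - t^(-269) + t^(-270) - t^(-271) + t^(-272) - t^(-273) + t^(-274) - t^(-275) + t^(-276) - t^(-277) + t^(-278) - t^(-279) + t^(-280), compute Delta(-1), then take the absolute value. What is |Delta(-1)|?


Step 1: The polynomial has 561 terms with alternating signs, exponents from 280 down to -280.
Step 2: Substitute t = -1. The i-th term has coefficient (-1)^i and exponent (m-i),
  so its value is (-1)^i * (-1)^(m-i) = (-1)^m = 1 for every i.
Step 3: All 561 terms equal 1, so Delta(-1) = 561 * (1) = 561
Step 4: |Delta(-1)| = 561

561


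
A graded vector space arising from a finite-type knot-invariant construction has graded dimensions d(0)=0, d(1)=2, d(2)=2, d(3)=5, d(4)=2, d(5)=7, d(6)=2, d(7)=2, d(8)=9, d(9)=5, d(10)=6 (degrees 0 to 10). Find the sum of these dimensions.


Total dimension = d(0) + d(1) + ... + d(10)
= 0 + 2 + 2 + 5 + 2 + 7 + 2 + 2 + 9 + 5 + 6
= 42

42


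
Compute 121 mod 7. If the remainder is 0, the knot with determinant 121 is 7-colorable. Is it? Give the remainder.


Step 1: A knot is p-colorable if and only if p divides its determinant.
Step 2: Compute 121 mod 7.
121 = 17 * 7 + 2
Step 3: 121 mod 7 = 2
Step 4: The knot is 7-colorable: no

2


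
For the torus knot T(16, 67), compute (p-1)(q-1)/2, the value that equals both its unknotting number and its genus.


For a torus knot T(p,q), both the unknotting number and genus equal (p-1)(q-1)/2.
= (16-1)(67-1)/2
= 15*66/2
= 990/2 = 495

495


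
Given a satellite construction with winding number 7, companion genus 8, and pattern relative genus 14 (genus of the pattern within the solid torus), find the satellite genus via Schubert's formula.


Schubert: g(satellite) = g_rel(pattern) + |winding| * g(companion),
where g_rel(pattern) is the genus of the pattern relative to the solid torus.
= 14 + 7 * 8
= 14 + 56 = 70

70


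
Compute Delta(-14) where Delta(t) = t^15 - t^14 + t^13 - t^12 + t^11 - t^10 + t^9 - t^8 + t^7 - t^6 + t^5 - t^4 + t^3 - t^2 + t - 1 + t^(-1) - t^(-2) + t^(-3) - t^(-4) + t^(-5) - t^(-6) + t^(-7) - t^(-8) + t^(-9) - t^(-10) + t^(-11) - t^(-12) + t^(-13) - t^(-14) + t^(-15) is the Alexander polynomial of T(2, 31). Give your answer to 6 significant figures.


Substituting t = -14 into Delta(t) = t^15 - t^14 + t^13 - t^12 + t^11 - t^10 + t^9 - t^8 + t^7 - t^6 + t^5 - t^4 + t^3 - t^2 + t - 1 + t^(-1) - t^(-2) + t^(-3) - t^(-4) + t^(-5) - t^(-6) + t^(-7) - t^(-8) + t^(-9) - t^(-10) + t^(-11) - t^(-12) + t^(-13) - t^(-14) + t^(-15):
Term values: (-155568095557812224) + (-11112006825558016) + (-793714773254144) + (-56693912375296) + (-4049565169664) + (-289254654976) + (-20661046784) + (-1475789056) + (-105413504) + (-7529536) + (-537824) + (-38416) + (-2744) + (-196) + (-14) + (-1) + (-0.0714286) + (-0.00510204) + (-0.000364431) + (-2.60308e-05) + (-1.85934e-06) + (-1.3281e-07) + (-9.48645e-09) + (-6.77604e-10) + (-4.84003e-11) + (-3.45716e-12) + (-2.4694e-13) + (-1.76386e-14) + (-1.2599e-15) + (-8.99927e-17) + (-6.42805e-18)
Sum = -1.675348721e+17
Rounded to 6 significant figures: -1.67535e+17

-1.67535e+17


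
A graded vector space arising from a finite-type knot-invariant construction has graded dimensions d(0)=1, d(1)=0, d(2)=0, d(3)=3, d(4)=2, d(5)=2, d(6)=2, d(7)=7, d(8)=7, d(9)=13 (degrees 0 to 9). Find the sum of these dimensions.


Total dimension = d(0) + d(1) + ... + d(9)
= 1 + 0 + 0 + 3 + 2 + 2 + 2 + 7 + 7 + 13
= 37

37


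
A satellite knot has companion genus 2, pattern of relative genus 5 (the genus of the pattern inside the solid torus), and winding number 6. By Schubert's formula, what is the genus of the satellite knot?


Schubert: g(satellite) = g_rel(pattern) + |winding| * g(companion),
where g_rel(pattern) is the genus of the pattern relative to the solid torus.
= 5 + 6 * 2
= 5 + 12 = 17

17


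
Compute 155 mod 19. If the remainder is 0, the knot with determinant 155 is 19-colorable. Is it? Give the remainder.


Step 1: A knot is p-colorable if and only if p divides its determinant.
Step 2: Compute 155 mod 19.
155 = 8 * 19 + 3
Step 3: 155 mod 19 = 3
Step 4: The knot is 19-colorable: no

3


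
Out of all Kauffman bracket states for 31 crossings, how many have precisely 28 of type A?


We choose which 28 of 31 crossings get A-smoothings.
C(31, 28) = 31! / (28! * 3!)
= 4495

4495


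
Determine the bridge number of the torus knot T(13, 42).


The bridge number of T(p,q) is min(p,q).
min(13, 42) = 13

13


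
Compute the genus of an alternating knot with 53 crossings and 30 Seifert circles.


For alternating knots, g = (c - s + 1)/2.
= (53 - 30 + 1)/2
= 24/2 = 12

12


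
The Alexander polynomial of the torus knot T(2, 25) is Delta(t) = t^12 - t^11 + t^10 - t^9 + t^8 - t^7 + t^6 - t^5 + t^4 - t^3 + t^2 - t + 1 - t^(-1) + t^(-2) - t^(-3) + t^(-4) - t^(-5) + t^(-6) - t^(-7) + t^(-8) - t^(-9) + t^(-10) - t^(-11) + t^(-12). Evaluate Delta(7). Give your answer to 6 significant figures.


Substituting t = 7 into Delta(t) = t^12 - t^11 + t^10 - t^9 + t^8 - t^7 + t^6 - t^5 + t^4 - t^3 + t^2 - t + 1 - t^(-1) + t^(-2) - t^(-3) + t^(-4) - t^(-5) + t^(-6) - t^(-7) + t^(-8) - t^(-9) + t^(-10) - t^(-11) + t^(-12):
Term values: (13841287201) + (-1977326743) + (282475249) + (-40353607) + (5764801) + (-823543) + (117649) + (-16807) + (2401) + (-343) + (49) + (-7) + (1) + (-0.142857) + (0.0204082) + (-0.00291545) + (0.000416493) + (-5.9499e-05) + (8.49986e-06) + (-1.21427e-06) + (1.73467e-07) + (-2.47809e-08) + (3.54013e-09) + (-5.05733e-10) + (7.22476e-11)
Sum = 1.21111263e+10
Rounded to 6 significant figures: 1.21111e+10

1.21111e+10


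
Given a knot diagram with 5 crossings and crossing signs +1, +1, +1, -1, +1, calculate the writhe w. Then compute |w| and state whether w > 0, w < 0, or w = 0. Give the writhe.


Step 1: Count positive crossings (+1).
Positive crossings: 4
Step 2: Count negative crossings (-1).
Negative crossings: 1
Step 3: Writhe = (positive) - (negative)
w = 4 - 1 = 3
Step 4: |w| = 3, and w is positive

3


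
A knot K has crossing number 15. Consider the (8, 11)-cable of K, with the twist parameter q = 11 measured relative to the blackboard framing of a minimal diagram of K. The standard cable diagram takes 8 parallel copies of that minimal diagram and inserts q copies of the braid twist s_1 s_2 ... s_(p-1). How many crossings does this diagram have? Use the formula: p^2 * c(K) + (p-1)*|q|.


Step 1: Each of the c(K) crossings of the companion diagram becomes p*p = p^2 crossings among the p parallel strands, and each of the |q| twists s_1 s_2 ... s_(p-1) adds (p-1) crossings.
  Crossings = p^2 * c(K) + (p-1)*|q|
Step 2: = 8^2 * 15 + (8-1)*11
Step 3: = 64*15 + 7*11
Step 4: = 960 + 77 = 1037

1037


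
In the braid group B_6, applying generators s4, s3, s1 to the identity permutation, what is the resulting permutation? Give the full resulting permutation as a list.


Starting with identity [1, 2, 3, 4, 5, 6].
Apply generators in sequence:
  After s4: [1, 2, 3, 5, 4, 6]
  After s3: [1, 2, 5, 3, 4, 6]
  After s1: [2, 1, 5, 3, 4, 6]
Final permutation: [2, 1, 5, 3, 4, 6]

[2, 1, 5, 3, 4, 6]


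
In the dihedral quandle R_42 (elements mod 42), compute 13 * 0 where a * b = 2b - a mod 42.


13 * 0 = 2*0 - 13 mod 42
= 0 - 13 mod 42
= -13 mod 42 = 29

29


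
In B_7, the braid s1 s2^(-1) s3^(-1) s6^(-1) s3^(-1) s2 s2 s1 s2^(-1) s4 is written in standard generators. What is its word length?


The word length counts the number of generators (including inverses).
Listing each generator: s1, s2^(-1), s3^(-1), s6^(-1), s3^(-1), s2, s2, s1, s2^(-1), s4
There are 10 generators in this braid word.

10


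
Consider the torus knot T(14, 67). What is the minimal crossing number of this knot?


For a torus knot T(p, q) with gcd(p,q)=1,
the crossing number is min(p*(q-1), q*(p-1)).
p*(q-1) = 14*66 = 924
q*(p-1) = 67*13 = 871
min(924, 871) = 871

871


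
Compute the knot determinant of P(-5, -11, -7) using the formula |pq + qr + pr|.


Step 1: Compute pq + qr + pr.
pq = (-5)*(-11) = 55
qr = (-11)*(-7) = 77
pr = (-5)*(-7) = 35
pq + qr + pr = 55 + 77 + 35 = 167
Step 2: Take absolute value.
det(P(-5,-11,-7)) = |167| = 167

167


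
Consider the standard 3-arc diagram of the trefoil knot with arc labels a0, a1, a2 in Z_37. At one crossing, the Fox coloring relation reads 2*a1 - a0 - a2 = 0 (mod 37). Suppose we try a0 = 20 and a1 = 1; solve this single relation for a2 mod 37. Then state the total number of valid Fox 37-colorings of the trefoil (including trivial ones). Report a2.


Step 1: Apply the given crossing relation 2*a1 - a0 - a2 = 0 (mod 37).
  a2 = 2*a1 - a0 mod 37
  a2 = 2*1 - 20 mod 37
  a2 = 2 - 20 mod 37
  a2 = -18 mod 37 = 19
Step 2: The trefoil has determinant 3.
  Number of Fox p-colorings (p prime) is p^2 if p = 3, else p.
  Since 37 does not divide 3, only trivial (constant) colorings exist.
  (So the trial a0 = 20, a1 = 1 with a0 != a1 does NOT extend to a valid coloring of the whole trefoil: the other two crossing relations require 3*(a1 - a0) = 0 (mod 37), which fails.)
  Total colorings = 37
Step 3: a2 = 19, total Fox 37-colorings = 37

19


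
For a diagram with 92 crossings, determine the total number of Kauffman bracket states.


Each crossing contributes 2 choices (A-smoothing or B-smoothing).
Total states = 2^92 = 4951760157141521099596496896

4951760157141521099596496896


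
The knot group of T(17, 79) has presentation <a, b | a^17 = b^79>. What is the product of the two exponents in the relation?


The relation is a^17 = b^79.
Product of exponents = 17 * 79
= 1343

1343


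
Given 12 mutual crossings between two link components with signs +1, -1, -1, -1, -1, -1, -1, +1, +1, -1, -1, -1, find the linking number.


Step 1: Count positive crossings: 3
Step 2: Count negative crossings: 9
Step 3: Sum of signs = 3 - 9 = -6
Step 4: Linking number = sum/2 = -6/2 = -3

-3


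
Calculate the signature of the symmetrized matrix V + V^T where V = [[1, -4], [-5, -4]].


Step 1: V + V^T = [[2, -9], [-9, -8]]
Step 2: trace = -6, det = -97
Step 3: Discriminant = (-6)^2 - 4*(-97) = 424
Step 4: Eigenvalues: 7.29563, -13.2956
Step 5: Signature = (# positive eigenvalues) - (# negative eigenvalues) = 0

0


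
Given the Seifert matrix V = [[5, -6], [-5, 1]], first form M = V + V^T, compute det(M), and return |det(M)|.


Step 1: Form V + V^T where V = [[5, -6], [-5, 1]]
  V^T = [[5, -5], [-6, 1]]
  V + V^T = [[10, -11], [-11, 2]]
Step 2: det(V + V^T) = 10*2 - (-11)*(-11)
  = 20 - 121 = -101
Step 3: Knot determinant = |det(V + V^T)| = |-101| = 101

101


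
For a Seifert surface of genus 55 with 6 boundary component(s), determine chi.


chi = 2 - 2g - b
= 2 - 2*55 - 6
= 2 - 110 - 6 = -114

-114


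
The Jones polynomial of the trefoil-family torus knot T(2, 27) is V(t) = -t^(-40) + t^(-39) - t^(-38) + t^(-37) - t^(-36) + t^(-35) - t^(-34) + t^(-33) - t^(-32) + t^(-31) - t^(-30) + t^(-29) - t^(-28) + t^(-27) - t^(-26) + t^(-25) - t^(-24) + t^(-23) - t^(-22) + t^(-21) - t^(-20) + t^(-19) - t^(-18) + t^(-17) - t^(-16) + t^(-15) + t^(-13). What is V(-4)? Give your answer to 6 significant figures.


Substituting t = -4 into V(t) = -t^(-40) + t^(-39) - t^(-38) + t^(-37) - t^(-36) + t^(-35) - t^(-34) + t^(-33) - t^(-32) + t^(-31) - t^(-30) + t^(-29) - t^(-28) + t^(-27) - t^(-26) + t^(-25) - t^(-24) + t^(-23) - t^(-22) + t^(-21) - t^(-20) + t^(-19) - t^(-18) + t^(-17) - t^(-16) + t^(-15) + t^(-13):
  (-)t^(-40) = -8.27181e-25
  (+)t^(-39) = -3.30872e-24
  (-)t^(-38) = -1.32349e-23
  (+)t^(-37) = -5.29396e-23
  (-)t^(-36) = -2.11758e-22
  (+)t^(-35) = -8.47033e-22
  (-)t^(-34) = -3.38813e-21
  (+)t^(-33) = -1.35525e-20
  (-)t^(-32) = -5.42101e-20
  (+)t^(-31) = -2.1684e-19
  (-)t^(-30) = -8.67362e-19
  (+)t^(-29) = -3.46945e-18
  (-)t^(-28) = -1.38778e-17
  (+)t^(-27) = -5.55112e-17
  (-)t^(-26) = -2.22045e-16
  (+)t^(-25) = -8.88178e-16
  (-)t^(-24) = -3.55271e-15
  (+)t^(-23) = -1.42109e-14
  (-)t^(-22) = -5.68434e-14
  (+)t^(-21) = -2.27374e-13
  (-)t^(-20) = -9.09495e-13
  (+)t^(-19) = -3.63798e-12
  (-)t^(-18) = -1.45519e-11
  (+)t^(-17) = -5.82077e-11
  (-)t^(-16) = -2.32831e-10
  (+)t^(-15) = -9.31323e-10
  (+)t^(-13) = -1.49012e-08
Sum = (-8.27181e-25) + (-3.30872e-24) + (-1.32349e-23) + (-5.29396e-23) + (-2.11758e-22) + (-8.47033e-22) + (-3.38813e-21) + (-1.35525e-20) + (-5.42101e-20) + (-2.1684e-19) + (-8.67362e-19) + (-3.46945e-18) + (-1.38778e-17) + (-5.55112e-17) + (-2.22045e-16) + (-8.88178e-16) + (-3.55271e-15) + (-1.42109e-14) + (-5.68434e-14) + (-2.27374e-13) + (-9.09495e-13) + (-3.63798e-12) + (-1.45519e-11) + (-5.82077e-11) + (-2.32831e-10) + (-9.31323e-10) + (-1.49012e-08)
= -1.614292463e-08
Rounded to 6 significant figures: -1.61429e-08

-1.61429e-08


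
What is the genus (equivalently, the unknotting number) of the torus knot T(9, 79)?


For a torus knot T(p,q), both the unknotting number and genus equal (p-1)(q-1)/2.
= (9-1)(79-1)/2
= 8*78/2
= 624/2 = 312

312


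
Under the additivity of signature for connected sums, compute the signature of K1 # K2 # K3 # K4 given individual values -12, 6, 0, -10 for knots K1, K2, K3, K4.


The signature is additive under connected sum.
signature(K1 # K2 # K3 # K4) = (-12) + (6) + (0) + (-10)
= -16

-16


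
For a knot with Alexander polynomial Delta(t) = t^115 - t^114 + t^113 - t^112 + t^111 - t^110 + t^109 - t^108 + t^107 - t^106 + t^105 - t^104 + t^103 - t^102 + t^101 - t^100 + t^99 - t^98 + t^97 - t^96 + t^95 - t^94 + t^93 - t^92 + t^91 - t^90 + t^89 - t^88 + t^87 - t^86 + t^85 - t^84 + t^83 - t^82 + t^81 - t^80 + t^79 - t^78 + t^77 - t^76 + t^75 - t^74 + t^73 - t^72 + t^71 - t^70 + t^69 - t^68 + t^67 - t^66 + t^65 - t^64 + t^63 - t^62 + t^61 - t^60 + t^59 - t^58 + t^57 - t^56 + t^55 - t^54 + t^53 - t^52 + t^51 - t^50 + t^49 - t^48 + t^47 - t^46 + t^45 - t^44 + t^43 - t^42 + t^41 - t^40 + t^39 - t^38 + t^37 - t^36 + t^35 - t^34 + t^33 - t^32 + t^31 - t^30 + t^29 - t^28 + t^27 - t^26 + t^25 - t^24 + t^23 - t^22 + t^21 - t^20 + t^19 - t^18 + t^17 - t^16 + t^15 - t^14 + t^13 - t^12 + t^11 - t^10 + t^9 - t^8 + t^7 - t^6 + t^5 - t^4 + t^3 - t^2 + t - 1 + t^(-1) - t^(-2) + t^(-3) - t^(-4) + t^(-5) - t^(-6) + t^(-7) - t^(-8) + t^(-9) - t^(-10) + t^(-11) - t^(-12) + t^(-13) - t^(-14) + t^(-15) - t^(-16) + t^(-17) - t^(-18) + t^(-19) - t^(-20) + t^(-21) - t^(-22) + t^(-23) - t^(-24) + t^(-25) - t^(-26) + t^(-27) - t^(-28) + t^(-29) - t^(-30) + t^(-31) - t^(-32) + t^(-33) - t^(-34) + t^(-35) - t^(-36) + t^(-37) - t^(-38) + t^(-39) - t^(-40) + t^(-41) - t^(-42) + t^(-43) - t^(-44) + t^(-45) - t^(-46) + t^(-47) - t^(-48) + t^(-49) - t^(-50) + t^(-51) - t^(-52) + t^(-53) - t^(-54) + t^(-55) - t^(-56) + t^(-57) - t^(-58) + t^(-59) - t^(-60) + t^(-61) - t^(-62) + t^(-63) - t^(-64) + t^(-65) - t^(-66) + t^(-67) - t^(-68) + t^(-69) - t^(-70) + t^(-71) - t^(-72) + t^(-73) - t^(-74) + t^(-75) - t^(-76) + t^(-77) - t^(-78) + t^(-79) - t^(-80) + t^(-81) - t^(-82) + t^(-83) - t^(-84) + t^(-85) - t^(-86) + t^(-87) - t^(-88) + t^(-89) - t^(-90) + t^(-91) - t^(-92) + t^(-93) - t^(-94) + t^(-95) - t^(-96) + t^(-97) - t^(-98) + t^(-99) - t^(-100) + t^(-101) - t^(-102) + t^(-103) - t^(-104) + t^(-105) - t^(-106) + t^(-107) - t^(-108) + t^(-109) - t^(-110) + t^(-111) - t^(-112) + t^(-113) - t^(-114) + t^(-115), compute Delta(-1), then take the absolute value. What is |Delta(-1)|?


Step 1: The polynomial has 231 terms with alternating signs, exponents from 115 down to -115.
Step 2: Substitute t = -1. The i-th term has coefficient (-1)^i and exponent (m-i),
  so its value is (-1)^i * (-1)^(m-i) = (-1)^m = -1 for every i.
Step 3: All 231 terms equal -1, so Delta(-1) = 231 * (-1) = -231
Step 4: |Delta(-1)| = 231

231


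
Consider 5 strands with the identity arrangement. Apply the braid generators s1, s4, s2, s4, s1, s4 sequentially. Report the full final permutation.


Starting with identity [1, 2, 3, 4, 5].
Apply generators in sequence:
  After s1: [2, 1, 3, 4, 5]
  After s4: [2, 1, 3, 5, 4]
  After s2: [2, 3, 1, 5, 4]
  After s4: [2, 3, 1, 4, 5]
  After s1: [3, 2, 1, 4, 5]
  After s4: [3, 2, 1, 5, 4]
Final permutation: [3, 2, 1, 5, 4]

[3, 2, 1, 5, 4]


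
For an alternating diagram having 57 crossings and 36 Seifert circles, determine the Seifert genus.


For alternating knots, g = (c - s + 1)/2.
= (57 - 36 + 1)/2
= 22/2 = 11

11


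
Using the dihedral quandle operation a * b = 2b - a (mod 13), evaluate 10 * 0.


10 * 0 = 2*0 - 10 mod 13
= 0 - 10 mod 13
= -10 mod 13 = 3

3


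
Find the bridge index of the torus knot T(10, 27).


The bridge number of T(p,q) is min(p,q).
min(10, 27) = 10

10


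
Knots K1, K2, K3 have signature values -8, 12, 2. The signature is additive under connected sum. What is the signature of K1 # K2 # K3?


The signature is additive under connected sum.
signature(K1 # K2 # K3) = (-8) + (12) + (2)
= 6

6


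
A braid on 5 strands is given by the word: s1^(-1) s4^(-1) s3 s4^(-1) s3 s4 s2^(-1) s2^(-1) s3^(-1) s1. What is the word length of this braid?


The word length counts the number of generators (including inverses).
Listing each generator: s1^(-1), s4^(-1), s3, s4^(-1), s3, s4, s2^(-1), s2^(-1), s3^(-1), s1
There are 10 generators in this braid word.

10


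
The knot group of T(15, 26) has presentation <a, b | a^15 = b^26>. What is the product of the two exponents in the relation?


The relation is a^15 = b^26.
Product of exponents = 15 * 26
= 390

390


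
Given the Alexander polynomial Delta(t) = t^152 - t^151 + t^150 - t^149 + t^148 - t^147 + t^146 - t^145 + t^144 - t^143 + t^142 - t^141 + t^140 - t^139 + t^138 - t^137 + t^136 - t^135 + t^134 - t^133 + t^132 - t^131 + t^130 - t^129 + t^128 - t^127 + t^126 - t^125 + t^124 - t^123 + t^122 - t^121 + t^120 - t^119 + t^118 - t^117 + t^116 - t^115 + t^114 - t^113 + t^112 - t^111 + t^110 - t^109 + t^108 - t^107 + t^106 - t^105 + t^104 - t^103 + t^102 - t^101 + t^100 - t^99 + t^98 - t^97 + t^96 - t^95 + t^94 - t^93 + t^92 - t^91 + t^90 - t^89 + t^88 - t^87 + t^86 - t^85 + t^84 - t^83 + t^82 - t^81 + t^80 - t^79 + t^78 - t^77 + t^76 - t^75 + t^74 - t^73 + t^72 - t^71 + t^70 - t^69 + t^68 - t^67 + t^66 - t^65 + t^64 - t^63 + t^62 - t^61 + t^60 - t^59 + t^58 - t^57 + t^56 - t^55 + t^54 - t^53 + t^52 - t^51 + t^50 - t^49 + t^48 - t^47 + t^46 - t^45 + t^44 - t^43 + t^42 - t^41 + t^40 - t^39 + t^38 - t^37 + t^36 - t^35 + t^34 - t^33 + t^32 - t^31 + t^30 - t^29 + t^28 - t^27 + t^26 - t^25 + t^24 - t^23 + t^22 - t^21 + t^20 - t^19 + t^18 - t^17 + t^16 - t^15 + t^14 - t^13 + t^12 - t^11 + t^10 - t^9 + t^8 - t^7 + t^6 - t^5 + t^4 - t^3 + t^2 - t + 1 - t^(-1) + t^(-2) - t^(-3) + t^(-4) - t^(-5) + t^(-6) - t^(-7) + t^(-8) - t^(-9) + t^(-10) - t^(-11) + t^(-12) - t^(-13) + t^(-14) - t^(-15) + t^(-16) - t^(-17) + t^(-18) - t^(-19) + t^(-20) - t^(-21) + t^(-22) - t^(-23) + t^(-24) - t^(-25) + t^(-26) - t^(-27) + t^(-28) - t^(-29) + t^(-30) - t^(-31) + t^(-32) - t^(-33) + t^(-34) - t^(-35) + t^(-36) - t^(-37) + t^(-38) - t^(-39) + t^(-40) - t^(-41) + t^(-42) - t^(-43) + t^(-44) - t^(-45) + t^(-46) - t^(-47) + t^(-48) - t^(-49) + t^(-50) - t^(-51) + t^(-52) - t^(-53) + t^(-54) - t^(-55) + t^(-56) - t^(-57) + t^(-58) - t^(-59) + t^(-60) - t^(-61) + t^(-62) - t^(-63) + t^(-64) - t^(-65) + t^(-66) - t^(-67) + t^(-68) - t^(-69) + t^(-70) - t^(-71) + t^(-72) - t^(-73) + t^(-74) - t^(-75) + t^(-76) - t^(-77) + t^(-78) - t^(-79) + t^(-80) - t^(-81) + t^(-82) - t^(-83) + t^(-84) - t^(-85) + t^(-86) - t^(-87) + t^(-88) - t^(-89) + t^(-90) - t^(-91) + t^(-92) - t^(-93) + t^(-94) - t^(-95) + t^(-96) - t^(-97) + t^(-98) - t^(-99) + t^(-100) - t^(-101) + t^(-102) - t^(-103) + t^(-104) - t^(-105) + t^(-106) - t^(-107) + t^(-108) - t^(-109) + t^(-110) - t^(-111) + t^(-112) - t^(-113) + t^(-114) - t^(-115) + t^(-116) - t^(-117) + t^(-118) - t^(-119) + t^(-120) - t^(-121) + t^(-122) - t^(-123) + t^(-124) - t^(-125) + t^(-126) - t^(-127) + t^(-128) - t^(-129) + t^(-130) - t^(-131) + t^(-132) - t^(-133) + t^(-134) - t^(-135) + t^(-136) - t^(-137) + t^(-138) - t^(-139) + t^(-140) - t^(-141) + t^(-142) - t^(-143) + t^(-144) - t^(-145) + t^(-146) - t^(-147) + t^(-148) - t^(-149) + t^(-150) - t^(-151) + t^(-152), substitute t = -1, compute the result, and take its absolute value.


Step 1: The polynomial has 305 terms with alternating signs, exponents from 152 down to -152.
Step 2: Substitute t = -1. The i-th term has coefficient (-1)^i and exponent (m-i),
  so its value is (-1)^i * (-1)^(m-i) = (-1)^m = 1 for every i.
Step 3: All 305 terms equal 1, so Delta(-1) = 305 * (1) = 305
Step 4: |Delta(-1)| = 305

305


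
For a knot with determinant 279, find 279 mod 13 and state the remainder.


Step 1: A knot is p-colorable if and only if p divides its determinant.
Step 2: Compute 279 mod 13.
279 = 21 * 13 + 6
Step 3: 279 mod 13 = 6
Step 4: The knot is 13-colorable: no

6


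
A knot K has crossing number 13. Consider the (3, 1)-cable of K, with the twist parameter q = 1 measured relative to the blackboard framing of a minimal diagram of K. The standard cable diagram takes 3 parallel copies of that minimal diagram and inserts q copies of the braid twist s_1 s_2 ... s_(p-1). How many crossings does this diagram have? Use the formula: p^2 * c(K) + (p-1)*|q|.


Step 1: Each of the c(K) crossings of the companion diagram becomes p*p = p^2 crossings among the p parallel strands, and each of the |q| twists s_1 s_2 ... s_(p-1) adds (p-1) crossings.
  Crossings = p^2 * c(K) + (p-1)*|q|
Step 2: = 3^2 * 13 + (3-1)*1
Step 3: = 9*13 + 2*1
Step 4: = 117 + 2 = 119

119


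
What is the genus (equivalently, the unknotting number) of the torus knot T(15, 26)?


For a torus knot T(p,q), both the unknotting number and genus equal (p-1)(q-1)/2.
= (15-1)(26-1)/2
= 14*25/2
= 350/2 = 175

175


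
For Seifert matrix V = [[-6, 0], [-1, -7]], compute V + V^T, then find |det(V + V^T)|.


Step 1: Form V + V^T where V = [[-6, 0], [-1, -7]]
  V^T = [[-6, -1], [0, -7]]
  V + V^T = [[-12, -1], [-1, -14]]
Step 2: det(V + V^T) = (-12)*(-14) - (-1)*(-1)
  = 168 - 1 = 167
Step 3: Knot determinant = |det(V + V^T)| = |167| = 167

167


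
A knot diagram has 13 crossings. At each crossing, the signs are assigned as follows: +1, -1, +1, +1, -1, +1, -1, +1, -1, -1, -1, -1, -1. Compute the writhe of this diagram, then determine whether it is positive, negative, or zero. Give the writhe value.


Step 1: Count positive crossings (+1).
Positive crossings: 5
Step 2: Count negative crossings (-1).
Negative crossings: 8
Step 3: Writhe = (positive) - (negative)
w = 5 - 8 = -3
Step 4: |w| = 3, and w is negative

-3


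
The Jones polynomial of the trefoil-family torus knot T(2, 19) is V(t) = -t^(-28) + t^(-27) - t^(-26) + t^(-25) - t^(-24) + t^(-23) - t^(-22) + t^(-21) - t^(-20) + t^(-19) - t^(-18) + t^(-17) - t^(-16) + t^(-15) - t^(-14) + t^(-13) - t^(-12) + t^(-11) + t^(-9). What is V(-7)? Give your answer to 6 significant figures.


Substituting t = -7 into V(t) = -t^(-28) + t^(-27) - t^(-26) + t^(-25) - t^(-24) + t^(-23) - t^(-22) + t^(-21) - t^(-20) + t^(-19) - t^(-18) + t^(-17) - t^(-16) + t^(-15) - t^(-14) + t^(-13) - t^(-12) + t^(-11) + t^(-9):
  (-)t^(-28) = -2.17398e-24
  (+)t^(-27) = -1.52178e-23
  (-)t^(-26) = -1.06525e-22
  (+)t^(-25) = -7.45674e-22
  (-)t^(-24) = -5.21972e-21
  (+)t^(-23) = -3.6538e-20
  (-)t^(-22) = -2.55766e-19
  (+)t^(-21) = -1.79036e-18
  (-)t^(-20) = -1.25325e-17
  (+)t^(-19) = -8.77278e-17
  (-)t^(-18) = -6.14095e-16
  (+)t^(-17) = -4.29866e-15
  (-)t^(-16) = -3.00906e-14
  (+)t^(-15) = -2.10634e-13
  (-)t^(-14) = -1.47444e-12
  (+)t^(-13) = -1.03211e-11
  (-)t^(-12) = -7.22476e-11
  (+)t^(-11) = -5.05733e-10
  (+)t^(-9) = -2.47809e-08
Sum = (-2.17398e-24) + (-1.52178e-23) + (-1.06525e-22) + (-7.45674e-22) + (-5.21972e-21) + (-3.6538e-20) + (-2.55766e-19) + (-1.79036e-18) + (-1.25325e-17) + (-8.77278e-17) + (-6.14095e-16) + (-4.29866e-15) + (-3.00906e-14) + (-2.10634e-13) + (-1.47444e-12) + (-1.03211e-11) + (-7.22476e-11) + (-5.05733e-10) + (-2.47809e-08)
= -2.537095442e-08
Rounded to 6 significant figures: -2.5371e-08

-2.5371e-08


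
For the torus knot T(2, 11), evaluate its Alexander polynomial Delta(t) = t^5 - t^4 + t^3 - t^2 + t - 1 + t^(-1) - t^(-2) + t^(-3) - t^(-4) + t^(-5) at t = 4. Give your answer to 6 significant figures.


Substituting t = 4 into Delta(t) = t^5 - t^4 + t^3 - t^2 + t - 1 + t^(-1) - t^(-2) + t^(-3) - t^(-4) + t^(-5):
Term values: (1024) + (-256) + (64) + (-16) + (4) + (-1) + (0.25) + (-0.0625) + (0.015625) + (-0.00390625) + (0.000976562)
Sum = 819.2001953
Rounded to 6 significant figures: 819.2

819.2


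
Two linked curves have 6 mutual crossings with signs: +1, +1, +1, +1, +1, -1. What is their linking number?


Step 1: Count positive crossings: 5
Step 2: Count negative crossings: 1
Step 3: Sum of signs = 5 - 1 = 4
Step 4: Linking number = sum/2 = 4/2 = 2

2


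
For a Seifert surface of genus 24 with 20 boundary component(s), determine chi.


chi = 2 - 2g - b
= 2 - 2*24 - 20
= 2 - 48 - 20 = -66

-66


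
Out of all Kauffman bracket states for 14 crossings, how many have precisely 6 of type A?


We choose which 6 of 14 crossings get A-smoothings.
C(14, 6) = 14! / (6! * 8!)
= 3003

3003


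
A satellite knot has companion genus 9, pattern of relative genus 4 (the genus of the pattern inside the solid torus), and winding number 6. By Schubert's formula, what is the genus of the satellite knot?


Schubert: g(satellite) = g_rel(pattern) + |winding| * g(companion),
where g_rel(pattern) is the genus of the pattern relative to the solid torus.
= 4 + 6 * 9
= 4 + 54 = 58

58


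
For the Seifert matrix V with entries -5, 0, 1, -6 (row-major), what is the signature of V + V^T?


Step 1: V + V^T = [[-10, 1], [1, -12]]
Step 2: trace = -22, det = 119
Step 3: Discriminant = (-22)^2 - 4*119 = 8
Step 4: Eigenvalues: -9.58579, -12.4142
Step 5: Signature = (# positive eigenvalues) - (# negative eigenvalues) = -2

-2


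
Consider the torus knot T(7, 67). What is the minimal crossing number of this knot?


For a torus knot T(p, q) with gcd(p,q)=1,
the crossing number is min(p*(q-1), q*(p-1)).
p*(q-1) = 7*66 = 462
q*(p-1) = 67*6 = 402
min(462, 402) = 402

402


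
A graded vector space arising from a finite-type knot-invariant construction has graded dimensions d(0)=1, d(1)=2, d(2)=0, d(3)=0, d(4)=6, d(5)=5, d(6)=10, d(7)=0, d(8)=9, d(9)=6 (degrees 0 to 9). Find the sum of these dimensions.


Total dimension = d(0) + d(1) + ... + d(9)
= 1 + 2 + 0 + 0 + 6 + 5 + 10 + 0 + 9 + 6
= 39

39


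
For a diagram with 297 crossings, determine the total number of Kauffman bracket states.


Each crossing contributes 2 choices (A-smoothing or B-smoothing).
Total states = 2^297 = 254629497041810760783555711051172270131433549208242031329517556169297662470417088272924672

254629497041810760783555711051172270131433549208242031329517556169297662470417088272924672


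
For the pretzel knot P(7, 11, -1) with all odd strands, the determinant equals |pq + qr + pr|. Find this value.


Step 1: Compute pq + qr + pr.
pq = 7*11 = 77
qr = 11*(-1) = -11
pr = 7*(-1) = -7
pq + qr + pr = 77 + (-11) + (-7) = 59
Step 2: Take absolute value.
det(P(7,11,-1)) = |59| = 59

59


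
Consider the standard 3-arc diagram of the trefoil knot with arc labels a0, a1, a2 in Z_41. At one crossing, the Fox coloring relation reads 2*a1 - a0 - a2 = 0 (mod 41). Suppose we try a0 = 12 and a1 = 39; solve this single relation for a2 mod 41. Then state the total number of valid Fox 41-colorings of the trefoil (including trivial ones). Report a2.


Step 1: Apply the given crossing relation 2*a1 - a0 - a2 = 0 (mod 41).
  a2 = 2*a1 - a0 mod 41
  a2 = 2*39 - 12 mod 41
  a2 = 78 - 12 mod 41
  a2 = 66 mod 41 = 25
Step 2: The trefoil has determinant 3.
  Number of Fox p-colorings (p prime) is p^2 if p = 3, else p.
  Since 41 does not divide 3, only trivial (constant) colorings exist.
  (So the trial a0 = 12, a1 = 39 with a0 != a1 does NOT extend to a valid coloring of the whole trefoil: the other two crossing relations require 3*(a1 - a0) = 0 (mod 41), which fails.)
  Total colorings = 41
Step 3: a2 = 25, total Fox 41-colorings = 41

25


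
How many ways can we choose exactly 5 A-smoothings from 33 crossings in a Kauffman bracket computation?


We choose which 5 of 33 crossings get A-smoothings.
C(33, 5) = 33! / (5! * 28!)
= 237336

237336


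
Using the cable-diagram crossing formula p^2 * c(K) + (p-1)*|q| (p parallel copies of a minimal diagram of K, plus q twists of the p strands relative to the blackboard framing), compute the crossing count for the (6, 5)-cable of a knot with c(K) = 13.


Step 1: Each of the c(K) crossings of the companion diagram becomes p*p = p^2 crossings among the p parallel strands, and each of the |q| twists s_1 s_2 ... s_(p-1) adds (p-1) crossings.
  Crossings = p^2 * c(K) + (p-1)*|q|
Step 2: = 6^2 * 13 + (6-1)*5
Step 3: = 36*13 + 5*5
Step 4: = 468 + 25 = 493

493


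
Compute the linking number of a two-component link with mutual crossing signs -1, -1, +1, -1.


Step 1: Count positive crossings: 1
Step 2: Count negative crossings: 3
Step 3: Sum of signs = 1 - 3 = -2
Step 4: Linking number = sum/2 = -2/2 = -1

-1


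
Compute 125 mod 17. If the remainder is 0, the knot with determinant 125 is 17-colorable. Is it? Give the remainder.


Step 1: A knot is p-colorable if and only if p divides its determinant.
Step 2: Compute 125 mod 17.
125 = 7 * 17 + 6
Step 3: 125 mod 17 = 6
Step 4: The knot is 17-colorable: no

6


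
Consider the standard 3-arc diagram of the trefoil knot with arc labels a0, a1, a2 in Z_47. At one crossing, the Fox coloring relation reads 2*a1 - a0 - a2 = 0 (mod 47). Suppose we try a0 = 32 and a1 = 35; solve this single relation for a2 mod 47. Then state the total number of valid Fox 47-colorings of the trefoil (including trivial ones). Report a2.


Step 1: Apply the given crossing relation 2*a1 - a0 - a2 = 0 (mod 47).
  a2 = 2*a1 - a0 mod 47
  a2 = 2*35 - 32 mod 47
  a2 = 70 - 32 mod 47
  a2 = 38 mod 47 = 38
Step 2: The trefoil has determinant 3.
  Number of Fox p-colorings (p prime) is p^2 if p = 3, else p.
  Since 47 does not divide 3, only trivial (constant) colorings exist.
  (So the trial a0 = 32, a1 = 35 with a0 != a1 does NOT extend to a valid coloring of the whole trefoil: the other two crossing relations require 3*(a1 - a0) = 0 (mod 47), which fails.)
  Total colorings = 47
Step 3: a2 = 38, total Fox 47-colorings = 47

38


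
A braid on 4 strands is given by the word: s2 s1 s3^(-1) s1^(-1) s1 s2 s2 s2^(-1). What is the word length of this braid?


The word length counts the number of generators (including inverses).
Listing each generator: s2, s1, s3^(-1), s1^(-1), s1, s2, s2, s2^(-1)
There are 8 generators in this braid word.

8


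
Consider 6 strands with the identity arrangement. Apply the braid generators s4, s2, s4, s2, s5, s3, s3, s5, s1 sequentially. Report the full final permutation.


Starting with identity [1, 2, 3, 4, 5, 6].
Apply generators in sequence:
  After s4: [1, 2, 3, 5, 4, 6]
  After s2: [1, 3, 2, 5, 4, 6]
  After s4: [1, 3, 2, 4, 5, 6]
  After s2: [1, 2, 3, 4, 5, 6]
  After s5: [1, 2, 3, 4, 6, 5]
  After s3: [1, 2, 4, 3, 6, 5]
  After s3: [1, 2, 3, 4, 6, 5]
  After s5: [1, 2, 3, 4, 5, 6]
  After s1: [2, 1, 3, 4, 5, 6]
Final permutation: [2, 1, 3, 4, 5, 6]

[2, 1, 3, 4, 5, 6]
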